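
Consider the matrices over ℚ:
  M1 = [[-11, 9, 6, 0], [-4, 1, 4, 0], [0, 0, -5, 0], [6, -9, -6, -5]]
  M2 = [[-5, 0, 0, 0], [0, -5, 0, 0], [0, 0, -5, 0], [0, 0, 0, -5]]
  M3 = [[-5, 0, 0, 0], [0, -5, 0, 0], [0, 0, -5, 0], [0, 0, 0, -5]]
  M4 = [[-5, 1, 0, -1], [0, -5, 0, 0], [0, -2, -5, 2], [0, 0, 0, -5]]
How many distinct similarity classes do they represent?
Characteristic polynomials: χ_{M1} = (x + 5)^4, χ_{M2} = (x + 5)^4, χ_{M3} = (x + 5)^4, χ_{M4} = (x + 5)^4.

{M1, M4}: invariant factors x + 5, x + 5, (x + 5)^2.

{M2, M3}: invariant factors x + 5, x + 5, x + 5, x + 5.

Matrices are similar if and only if their invariant-factor lists agree; the partition into similarity classes is {M1, M4}, {M2, M3}.

2 classes: {M1, M4}, {M2, M3}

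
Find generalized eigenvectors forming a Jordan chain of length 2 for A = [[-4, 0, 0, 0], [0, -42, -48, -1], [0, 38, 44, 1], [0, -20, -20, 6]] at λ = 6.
v_1 = [[0, 2, -2, 1]]^T, v_2 = [[0, -1, 1, 0]]^T

We seek v_1 ∈ ker((A - 6I)^2) \ ker(A - 6I), then set v_{i+1} = (A - 6I) v_i.

One such chain is v_1 = [[0, 2, -2, 1]]^T, v_2 = [[0, -1, 1, 0]]^T. Check: (A - 6I) v_2 = [[0, 0, 0, 0]]^T = 0.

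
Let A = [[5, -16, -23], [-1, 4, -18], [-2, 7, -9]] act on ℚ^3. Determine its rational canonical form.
The invariant factors of A (the non-unit diagonal entries of the Smith normal form of xI - A over ℚ[x]) are x^3 + 3x + 5, each dividing the next. The characteristic polynomial is their product, x^3 + 3x + 5.

The rational canonical form is the block-diagonal matrix of companion matrices C(f_i):
R = [[0, 0, -5], [1, 0, -3], [0, 1, 0]].

Note the characteristic polynomial does not split into linear factors over ℚ, so A has no Jordan form over ℚ; the rational canonical form exists over any field.

R = [[0, 0, -5], [1, 0, -3], [0, 1, 0]]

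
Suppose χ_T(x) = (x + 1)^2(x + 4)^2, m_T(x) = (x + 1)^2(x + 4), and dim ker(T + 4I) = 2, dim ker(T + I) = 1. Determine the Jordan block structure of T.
Jordan blocks: (-4, 1), (-4, 1), (-1, 2)

λ = -4: algebraic multiplicity 2 (exponent in χ_T), largest block size 1 (exponent in m_T), 2 blocks (geometric multiplicity). These force block sizes [1, 1].
λ = -1: algebraic multiplicity 2 (exponent in χ_T), largest block size 2 (exponent in m_T), 1 block (geometric multiplicity). This forces block sizes [2].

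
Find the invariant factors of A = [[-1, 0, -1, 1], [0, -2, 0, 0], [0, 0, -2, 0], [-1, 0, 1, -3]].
The Jordan structure of A has elementary divisors (x + 2)^2, (x + 2), (x + 2). Arranging the block sizes at each eigenvalue in decreasing order and taking row products gives the invariant factors.

Invariant factors (smallest first, each dividing the next): x + 2, x + 2, (x + 2)^2.

Check: the last factor (x + 2)^2 is the minimal polynomial, and the product (x + 2)^4 is the characteristic polynomial.

x + 2, x + 2, (x + 2)^2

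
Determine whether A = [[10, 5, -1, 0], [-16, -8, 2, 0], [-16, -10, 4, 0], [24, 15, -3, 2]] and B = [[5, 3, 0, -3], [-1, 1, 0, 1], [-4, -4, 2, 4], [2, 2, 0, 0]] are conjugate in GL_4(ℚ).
Yes.

Two matrices over a field are similar if and only if they have the same invariant factors.

Both A and B have characteristic polynomial (x - 2)^4 and minimal polynomial (x - 2)^2. Computing further, both have invariant factors x - 2, x - 2, (x - 2)^2. Hence A and B are similar.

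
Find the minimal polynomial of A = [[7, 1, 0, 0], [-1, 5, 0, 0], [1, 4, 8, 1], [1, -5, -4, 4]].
m_A(x) = (x - 6)^2

The characteristic polynomial factors as (x - 6)^4. The minimal polynomial is ∏(x - λ)^{k_λ} where k_λ is the size of the largest Jordan block at λ.

For λ = 6: rank(A - 6I) = 2, and the largest Jordan block has size 2 (the smallest k with rank((A - 6I)^k) = rank((A - 6I)^(k+1))).

So m_A(x) = (x - 6)^2.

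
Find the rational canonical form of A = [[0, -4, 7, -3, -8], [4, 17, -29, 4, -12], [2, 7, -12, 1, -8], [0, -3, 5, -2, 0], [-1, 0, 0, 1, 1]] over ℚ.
R = [[0, 2, 0, 0, 0], [1, 3, 0, 0, 0], [0, 0, 0, 0, 4], [0, 0, 1, 0, 8], [0, 0, 0, 1, 1]]

The invariant factors of A (the non-unit diagonal entries of the Smith normal form of xI - A over ℚ[x]) are x^2 - 3x - 2, (x + 2)(x^2 - 3x - 2), each dividing the next. The characteristic polynomial is their product, (x + 2)(x^2 - 3x - 2)^2.

The rational canonical form is the block-diagonal matrix of companion matrices C(f_i):
R = [[0, 2, 0, 0, 0], [1, 3, 0, 0, 0], [0, 0, 0, 0, 4], [0, 0, 1, 0, 8], [0, 0, 0, 1, 1]].

Note the characteristic polynomial does not split into linear factors over ℚ, so A has no Jordan form over ℚ; the rational canonical form exists over any field.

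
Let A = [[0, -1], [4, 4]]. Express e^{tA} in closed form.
A has Jordan form J = [[2, 1], [0, 2]] with A = PJP^{-1}, so e^{tA} = P e^{tJ} P^{-1}.

For a Jordan block J_k(λ), e^{tJ_k(λ)} = e^{λt} · (I + tN + t^2 N^2/2! + ... + t^{k-1} N^{k-1}/(k-1)!) where N is the nilpotent superdiagonal part.

Assembling the blocks and conjugating back gives the entries of e^{tA} as shown above.

e^{tA} = [[(1 - 2*t)*e^{2*t}, -t*e^{2*t}], [4*t*e^{2*t}, (2*t + 1)*e^{2*t}]]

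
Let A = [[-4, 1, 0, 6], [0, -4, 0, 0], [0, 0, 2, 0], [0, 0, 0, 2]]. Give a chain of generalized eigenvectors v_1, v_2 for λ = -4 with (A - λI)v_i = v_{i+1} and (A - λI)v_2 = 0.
v_1 = [[3, 1, 0, 0]]^T, v_2 = [[1, 0, 0, 0]]^T

We seek v_1 ∈ ker((A + 4I)^2) \ ker(A + 4I), then set v_{i+1} = (A + 4I) v_i.

One such chain is v_1 = [[3, 1, 0, 0]]^T, v_2 = [[1, 0, 0, 0]]^T. Check: (A + 4I) v_2 = [[0, 0, 0, 0]]^T = 0.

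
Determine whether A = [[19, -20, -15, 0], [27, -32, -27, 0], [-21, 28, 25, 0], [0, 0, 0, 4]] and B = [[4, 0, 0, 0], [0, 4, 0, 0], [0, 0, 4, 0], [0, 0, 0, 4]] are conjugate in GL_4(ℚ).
No.

Both have characteristic polynomial (x - 4)^4, but the minimal polynomial of A is (x - 4)^2 while the minimal polynomial of B is x - 4. The minimal polynomial is a similarity invariant, so A and B are not similar.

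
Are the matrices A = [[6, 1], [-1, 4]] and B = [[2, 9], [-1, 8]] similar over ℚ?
Yes.

Two matrices over a field are similar if and only if they have the same invariant factors.

Both A and B have characteristic polynomial (x - 5)^2 and minimal polynomial (x - 5)^2. Computing further, both have invariant factors (x - 5)^2. Hence A and B are similar.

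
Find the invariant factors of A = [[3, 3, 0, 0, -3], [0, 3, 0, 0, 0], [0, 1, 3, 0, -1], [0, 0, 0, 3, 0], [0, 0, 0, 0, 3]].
x - 3, x - 3, x - 3, (x - 3)^2

The Jordan structure of A has elementary divisors (x - 3)^2, (x - 3), (x - 3), (x - 3). Arranging the block sizes at each eigenvalue in decreasing order and taking row products gives the invariant factors.

Invariant factors (smallest first, each dividing the next): x - 3, x - 3, x - 3, (x - 3)^2.

Check: the last factor (x - 3)^2 is the minimal polynomial, and the product (x - 3)^5 is the characteristic polynomial.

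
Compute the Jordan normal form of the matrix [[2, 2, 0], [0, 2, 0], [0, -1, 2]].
J = [[2, 1, 0], [0, 2, 0], [0, 0, 2]]

The characteristic polynomial is det(xI - A) = (x - 2)^3, so the eigenvalues are 2 (algebraic multiplicity 3).

For λ = 2: rank(A - 2I) = 1, rank((A - 2I)^2) = 0. The eigenspace has dimension 3 - 1 = 2, so there are 2 Jordan blocks; the rank sequence gives block sizes [2, 1].

Assembling the blocks gives the Jordan form J above.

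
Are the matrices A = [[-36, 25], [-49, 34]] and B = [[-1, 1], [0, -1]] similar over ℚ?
Two matrices over a field are similar if and only if they have the same invariant factors.

Both A and B have characteristic polynomial (x + 1)^2 and minimal polynomial (x + 1)^2. Computing further, both have invariant factors (x + 1)^2. Hence A and B are similar.

Yes.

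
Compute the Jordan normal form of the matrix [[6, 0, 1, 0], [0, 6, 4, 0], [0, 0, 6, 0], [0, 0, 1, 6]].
The characteristic polynomial is det(xI - A) = (x - 6)^4, so the eigenvalues are 6 (algebraic multiplicity 4).

For λ = 6: rank(A - 6I) = 1, rank((A - 6I)^2) = 0. The eigenspace has dimension 4 - 1 = 3, so there are 3 Jordan blocks; the rank sequence gives block sizes [2, 1, 1].

Assembling the blocks gives the Jordan form J above.

J = [[6, 1, 0, 0], [0, 6, 0, 0], [0, 0, 6, 0], [0, 0, 0, 6]]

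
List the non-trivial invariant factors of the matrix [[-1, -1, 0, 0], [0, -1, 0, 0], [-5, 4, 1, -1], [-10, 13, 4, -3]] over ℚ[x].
The Jordan structure of A has elementary divisors (x + 1)^2, (x + 1)^2. Arranging the block sizes at each eigenvalue in decreasing order and taking row products gives the invariant factors.

Invariant factors (smallest first, each dividing the next): (x + 1)^2, (x + 1)^2.

Check: the last factor (x + 1)^2 is the minimal polynomial, and the product (x + 1)^4 is the characteristic polynomial.

(x + 1)^2, (x + 1)^2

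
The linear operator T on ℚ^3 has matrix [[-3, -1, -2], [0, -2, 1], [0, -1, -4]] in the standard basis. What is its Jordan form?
J = [[-3, 1, 0], [0, -3, 1], [0, 0, -3]]

The characteristic polynomial is det(xI - A) = (x + 3)^3, so the eigenvalues are -3 (algebraic multiplicity 3).

For λ = -3: rank(A + 3I) = 2, rank((A + 3I)^2) = 1, rank((A + 3I)^3) = 0. The eigenspace has dimension 3 - 2 = 1, so there is 1 Jordan block; the rank sequence gives block sizes [3].

Assembling the blocks gives the Jordan form J above.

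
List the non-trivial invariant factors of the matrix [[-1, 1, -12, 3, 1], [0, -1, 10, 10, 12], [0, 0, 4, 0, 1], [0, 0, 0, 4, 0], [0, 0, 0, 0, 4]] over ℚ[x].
x - 4, (x - 4)^2(x + 1)^2

The Jordan structure of A has elementary divisors (x + 1)^2, (x - 4)^2, (x - 4). Arranging the block sizes at each eigenvalue in decreasing order and taking row products gives the invariant factors.

Invariant factors (smallest first, each dividing the next): x - 4, (x - 4)^2(x + 1)^2.

Check: the last factor (x - 4)^2(x + 1)^2 is the minimal polynomial, and the product (x - 4)^3(x + 1)^2 is the characteristic polynomial.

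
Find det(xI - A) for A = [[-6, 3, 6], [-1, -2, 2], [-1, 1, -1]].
xI - A = [[x + 6, -3, -6], [1, x + 2, -2], [1, -1, x + 1]].

Expanding det(xI - A) along the first row:
det(xI - A) = + (x + 6)·det([[x + 2, -2], [-1, x + 1]]) - (-3)·det([[1, -2], [1, x + 1]]) + (-6)·det([[1, x + 2], [1, -1]]).

Evaluating gives χ_A(x) = x^3 + 9x^2 + 27x + 27 = (x + 3)^3.

χ_A(x) = (x + 3)^3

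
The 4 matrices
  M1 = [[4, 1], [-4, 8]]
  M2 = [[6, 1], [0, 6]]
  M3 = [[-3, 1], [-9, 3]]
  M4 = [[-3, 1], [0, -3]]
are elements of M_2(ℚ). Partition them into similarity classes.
Characteristic polynomials: χ_{M1} = (x - 6)^2, χ_{M2} = (x - 6)^2, χ_{M3} = x^2, χ_{M4} = (x + 3)^2.

{M1, M2}: invariant factors (x - 6)^2.

{M3}: invariant factors x^2.

{M4}: invariant factors (x + 3)^2.

Matrices are similar if and only if their invariant-factor lists agree; the partition into similarity classes is {M1, M2}, {M3}, {M4}.

3 classes: {M1, M2}, {M3}, {M4}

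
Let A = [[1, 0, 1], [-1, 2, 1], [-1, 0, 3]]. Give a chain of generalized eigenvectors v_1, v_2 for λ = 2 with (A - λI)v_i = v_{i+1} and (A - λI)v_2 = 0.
v_1 = [[0, 0, 1]]^T, v_2 = [[1, 1, 1]]^T

We seek v_1 ∈ ker((A - 2I)^2) \ ker(A - 2I), then set v_{i+1} = (A - 2I) v_i.

One such chain is v_1 = [[0, 0, 1]]^T, v_2 = [[1, 1, 1]]^T. Check: (A - 2I) v_2 = [[0, 0, 0]]^T = 0.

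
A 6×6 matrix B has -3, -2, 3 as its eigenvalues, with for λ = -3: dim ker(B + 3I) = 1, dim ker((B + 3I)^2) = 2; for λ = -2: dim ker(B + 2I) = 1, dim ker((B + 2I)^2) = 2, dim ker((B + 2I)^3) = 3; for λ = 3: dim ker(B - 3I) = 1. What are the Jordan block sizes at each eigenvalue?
Jordan blocks: (-3, 2), (-2, 3), (3, 1)

λ = -3: successive nullity increments [1, 1] count blocks of size ≥ k; block sizes are [2].
λ = -2: successive nullity increments [1, 1, 1] count blocks of size ≥ k; block sizes are [3].
λ = 3: successive nullity increments [1] count blocks of size ≥ k; block sizes are [1].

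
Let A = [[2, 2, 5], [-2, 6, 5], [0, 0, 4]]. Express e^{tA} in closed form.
e^{tA} = [[(1 - 2*t)*e^{4*t}, 2*t*e^{4*t}, 5*t*e^{4*t}], [-2*t*e^{4*t}, (2*t + 1)*e^{4*t}, 5*t*e^{4*t}], [0, 0, e^{4*t}]]

A has Jordan form J = [[4, 1, 0], [0, 4, 0], [0, 0, 4]] with A = PJP^{-1}, so e^{tA} = P e^{tJ} P^{-1}.

For a Jordan block J_k(λ), e^{tJ_k(λ)} = e^{λt} · (I + tN + t^2 N^2/2! + ... + t^{k-1} N^{k-1}/(k-1)!) where N is the nilpotent superdiagonal part.

Assembling the blocks and conjugating back gives the entries of e^{tA} as shown above.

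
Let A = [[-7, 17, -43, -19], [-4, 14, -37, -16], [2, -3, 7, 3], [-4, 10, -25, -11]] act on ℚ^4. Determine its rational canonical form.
R = [[0, 0, 0, 3], [1, 0, 0, -4], [0, 1, 0, 1], [0, 0, 1, 3]]

The invariant factors of A (the non-unit diagonal entries of the Smith normal form of xI - A over ℚ[x]) are (x - 3)(x^3 - x + 1), each dividing the next. The characteristic polynomial is their product, (x - 3)(x^3 - x + 1).

The rational canonical form is the block-diagonal matrix of companion matrices C(f_i):
R = [[0, 0, 0, 3], [1, 0, 0, -4], [0, 1, 0, 1], [0, 0, 1, 3]].

Note the characteristic polynomial does not split into linear factors over ℚ, so A has no Jordan form over ℚ; the rational canonical form exists over any field.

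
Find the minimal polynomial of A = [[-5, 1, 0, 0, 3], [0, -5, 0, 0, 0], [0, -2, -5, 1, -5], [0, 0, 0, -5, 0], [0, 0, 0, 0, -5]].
The characteristic polynomial factors as (x + 5)^5. The minimal polynomial is ∏(x - λ)^{k_λ} where k_λ is the size of the largest Jordan block at λ.

For λ = -5: rank(A + 5I) = 2, and the largest Jordan block has size 2 (the smallest k with rank((A + 5I)^k) = rank((A + 5I)^(k+1))).

So m_A(x) = (x + 5)^2.

m_A(x) = (x + 5)^2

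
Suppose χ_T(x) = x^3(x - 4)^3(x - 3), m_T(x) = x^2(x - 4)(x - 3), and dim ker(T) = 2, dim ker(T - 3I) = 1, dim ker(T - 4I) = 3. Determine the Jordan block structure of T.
Jordan blocks: (0, 2), (0, 1), (3, 1), (4, 1), (4, 1), (4, 1)

λ = 0: algebraic multiplicity 3 (exponent in χ_T), largest block size 2 (exponent in m_T), 2 blocks (geometric multiplicity). These force block sizes [2, 1].
λ = 3: algebraic multiplicity 1 (exponent in χ_T), largest block size 1 (exponent in m_T), 1 block (geometric multiplicity). This forces block sizes [1].
λ = 4: algebraic multiplicity 3 (exponent in χ_T), largest block size 1 (exponent in m_T), 3 blocks (geometric multiplicity). These force block sizes [1, 1, 1].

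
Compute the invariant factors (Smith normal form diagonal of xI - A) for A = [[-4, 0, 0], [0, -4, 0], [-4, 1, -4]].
x + 4, (x + 4)^2

The Jordan structure of A has elementary divisors (x + 4)^2, (x + 4). Arranging the block sizes at each eigenvalue in decreasing order and taking row products gives the invariant factors.

Invariant factors (smallest first, each dividing the next): x + 4, (x + 4)^2.

Check: the last factor (x + 4)^2 is the minimal polynomial, and the product (x + 4)^3 is the characteristic polynomial.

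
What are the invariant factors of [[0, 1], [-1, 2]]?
(x - 1)^2

The Jordan structure of A has elementary divisors (x - 1)^2. Arranging the block sizes at each eigenvalue in decreasing order and taking row products gives the invariant factors.

Invariant factors (smallest first, each dividing the next): (x - 1)^2.

Check: the last factor (x - 1)^2 is the minimal polynomial, and the product (x - 1)^2 is the characteristic polynomial.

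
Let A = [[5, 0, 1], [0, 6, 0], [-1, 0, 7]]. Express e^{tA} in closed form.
e^{tA} = [[(1 - t)*e^{6*t}, 0, t*e^{6*t}], [0, e^{6*t}, 0], [-t*e^{6*t}, 0, (t + 1)*e^{6*t}]]

A has Jordan form J = [[6, 1, 0], [0, 6, 0], [0, 0, 6]] with A = PJP^{-1}, so e^{tA} = P e^{tJ} P^{-1}.

For a Jordan block J_k(λ), e^{tJ_k(λ)} = e^{λt} · (I + tN + t^2 N^2/2! + ... + t^{k-1} N^{k-1}/(k-1)!) where N is the nilpotent superdiagonal part.

Assembling the blocks and conjugating back gives the entries of e^{tA} as shown above.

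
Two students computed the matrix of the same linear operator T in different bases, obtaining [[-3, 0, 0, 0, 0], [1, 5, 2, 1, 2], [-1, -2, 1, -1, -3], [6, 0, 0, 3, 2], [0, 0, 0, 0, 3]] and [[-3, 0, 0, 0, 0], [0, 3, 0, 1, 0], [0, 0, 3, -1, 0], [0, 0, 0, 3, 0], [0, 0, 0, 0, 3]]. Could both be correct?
Both have characteristic polynomial (x - 3)^4(x + 3) and minimal polynomial (x - 3)^2(x + 3). But rank(A - 3I) = 3 for A while rank(B - 3I) = 2 for B, so the number of Jordan blocks at λ = 3 differs. A and B are not similar.

No.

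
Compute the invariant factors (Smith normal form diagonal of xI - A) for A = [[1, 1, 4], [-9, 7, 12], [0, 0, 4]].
x - 4, (x - 4)^2

The Jordan structure of A has elementary divisors (x - 4)^2, (x - 4). Arranging the block sizes at each eigenvalue in decreasing order and taking row products gives the invariant factors.

Invariant factors (smallest first, each dividing the next): x - 4, (x - 4)^2.

Check: the last factor (x - 4)^2 is the minimal polynomial, and the product (x - 4)^3 is the characteristic polynomial.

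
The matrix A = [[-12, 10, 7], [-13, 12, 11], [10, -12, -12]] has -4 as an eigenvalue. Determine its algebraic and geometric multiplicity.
algebraic multiplicity 3, geometric multiplicity 1

The characteristic polynomial is (x + 4)^3, so the factor x + 4 appears with exponent 3: the algebraic multiplicity is 3.

rank(A + 4I) = 2, so the eigenspace has dimension 3 - 2 = 1: the geometric multiplicity is 1.

Since 1 < 3, A is not diagonalizable.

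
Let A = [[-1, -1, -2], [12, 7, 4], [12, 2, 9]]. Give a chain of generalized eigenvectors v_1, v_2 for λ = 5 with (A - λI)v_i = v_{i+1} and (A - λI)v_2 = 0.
We seek v_1 ∈ ker((A - 5I)^2) \ ker(A - 5I), then set v_{i+1} = (A - 5I) v_i.

One such chain is v_1 = [[0, 1, 0]]^T, v_2 = [[-1, 2, 2]]^T. Check: (A - 5I) v_2 = [[0, 0, 0]]^T = 0.

v_1 = [[0, 1, 0]]^T, v_2 = [[-1, 2, 2]]^T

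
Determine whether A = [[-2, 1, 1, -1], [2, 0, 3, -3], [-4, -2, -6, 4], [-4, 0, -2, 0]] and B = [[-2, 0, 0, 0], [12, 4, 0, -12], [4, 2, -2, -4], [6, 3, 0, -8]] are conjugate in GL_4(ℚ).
No.

Both have characteristic polynomial (x + 2)^4, but the minimal polynomial of A is (x + 2)^3 while the minimal polynomial of B is (x + 2)^2. The minimal polynomial is a similarity invariant, so A and B are not similar.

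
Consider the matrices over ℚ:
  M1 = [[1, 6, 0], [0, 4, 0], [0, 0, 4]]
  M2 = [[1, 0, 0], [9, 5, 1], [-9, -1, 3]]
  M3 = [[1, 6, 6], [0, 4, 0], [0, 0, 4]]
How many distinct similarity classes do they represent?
Characteristic polynomials: χ_{M1} = (x - 4)^2(x - 1), χ_{M2} = (x - 4)^2(x - 1), χ_{M3} = (x - 4)^2(x - 1).

{M1, M3}: invariant factors x - 4, (x - 4)(x - 1).

{M2}: invariant factors (x - 4)^2(x - 1).

Matrices are similar if and only if their invariant-factor lists agree; the partition into similarity classes is {M1, M3}, {M2}.

2 classes: {M1, M3}, {M2}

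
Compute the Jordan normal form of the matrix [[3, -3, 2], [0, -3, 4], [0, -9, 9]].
J = [[3, 1, 0], [0, 3, 0], [0, 0, 3]]

The characteristic polynomial is det(xI - A) = (x - 3)^3, so the eigenvalues are 3 (algebraic multiplicity 3).

For λ = 3: rank(A - 3I) = 1, rank((A - 3I)^2) = 0. The eigenspace has dimension 3 - 1 = 2, so there are 2 Jordan blocks; the rank sequence gives block sizes [2, 1].

Assembling the blocks gives the Jordan form J above.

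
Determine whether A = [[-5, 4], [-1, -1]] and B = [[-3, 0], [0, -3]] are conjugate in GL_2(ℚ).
No.

Both have characteristic polynomial (x + 3)^2, but the minimal polynomial of A is (x + 3)^2 while the minimal polynomial of B is x + 3. The minimal polynomial is a similarity invariant, so A and B are not similar.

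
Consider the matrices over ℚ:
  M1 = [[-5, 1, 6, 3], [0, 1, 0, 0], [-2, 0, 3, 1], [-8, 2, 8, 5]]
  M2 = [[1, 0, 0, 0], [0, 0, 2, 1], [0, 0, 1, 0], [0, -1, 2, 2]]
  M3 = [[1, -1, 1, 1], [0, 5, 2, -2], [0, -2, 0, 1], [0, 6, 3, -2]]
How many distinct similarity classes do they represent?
2 classes: {M1, M3}, {M2}

Characteristic polynomials: χ_{M1} = (x - 1)^4, χ_{M2} = (x - 1)^4, χ_{M3} = (x - 1)^4.

{M1, M3}: invariant factors (x - 1)^2, (x - 1)^2.

{M2}: invariant factors x - 1, x - 1, (x - 1)^2.

Matrices are similar if and only if their invariant-factor lists agree; the partition into similarity classes is {M1, M3}, {M2}.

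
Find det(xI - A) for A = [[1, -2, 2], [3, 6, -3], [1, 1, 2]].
χ_A(x) = (x - 3)^3

xI - A = [[x - 1, 2, -2], [-3, x - 6, 3], [-1, -1, x - 2]].

Expanding det(xI - A) along the first row:
det(xI - A) = + (x - 1)·det([[x - 6, 3], [-1, x - 2]]) - (2)·det([[-3, 3], [-1, x - 2]]) + (-2)·det([[-3, x - 6], [-1, -1]]).

Evaluating gives χ_A(x) = x^3 - 9x^2 + 27x - 27 = (x - 3)^3.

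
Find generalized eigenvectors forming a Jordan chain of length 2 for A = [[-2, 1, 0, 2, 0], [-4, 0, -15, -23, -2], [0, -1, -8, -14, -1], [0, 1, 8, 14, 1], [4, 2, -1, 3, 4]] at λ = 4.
We seek v_1 ∈ ker((A - 4I)^2) \ ker(A - 4I), then set v_{i+1} = (A - 4I) v_i.

One such chain is v_1 = [[0, 0, 0, 0, 1]]^T, v_2 = [[0, -2, -1, 1, 0]]^T. Check: (A - 4I) v_2 = [[0, 0, 0, 0, 0]]^T = 0.

v_1 = [[0, 0, 0, 0, 1]]^T, v_2 = [[0, -2, -1, 1, 0]]^T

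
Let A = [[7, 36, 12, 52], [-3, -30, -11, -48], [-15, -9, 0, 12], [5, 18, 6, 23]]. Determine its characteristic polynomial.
xI - A = [[x - 7, -36, -12, -52], [3, x + 30, 11, 48], [15, 9, x, -12], [-5, -18, -6, x - 23]].

Expanding det(xI - A) along the first row:
det(xI - A) = + (x - 7)·det([[x + 30, 11, 48], [9, x, -12], [-18, -6, x - 23]]) - (-36)·det([[3, 11, 48], [15, x, -12], [-5, -6, x - 23]]) + (-12)·det([[3, x + 30, 48], [15, 9, -12], [-5, -18, x - 23]]) - (-52)·det([[3, x + 30, 11], [15, 9, x], [-5, -18, -6]]).

Evaluating gives χ_A(x) = x^4 - 18x^2 + 81 = (x - 3)^2(x + 3)^2.

χ_A(x) = (x - 3)^2(x + 3)^2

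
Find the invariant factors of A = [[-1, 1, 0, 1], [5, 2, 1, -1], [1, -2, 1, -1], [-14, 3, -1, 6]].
The Jordan structure of A has elementary divisors (x - 2)^2, (x - 2)^2. Arranging the block sizes at each eigenvalue in decreasing order and taking row products gives the invariant factors.

Invariant factors (smallest first, each dividing the next): (x - 2)^2, (x - 2)^2.

Check: the last factor (x - 2)^2 is the minimal polynomial, and the product (x - 2)^4 is the characteristic polynomial.

(x - 2)^2, (x - 2)^2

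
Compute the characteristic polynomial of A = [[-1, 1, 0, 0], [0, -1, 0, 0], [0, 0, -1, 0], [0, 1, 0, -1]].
χ_A(x) = (x + 1)^4

xI - A = [[x + 1, -1, 0, 0], [0, x + 1, 0, 0], [0, 0, x + 1, 0], [0, -1, 0, x + 1]].

Expanding det(xI - A) along the first row:
det(xI - A) = + (x + 1)·det([[x + 1, 0, 0], [0, x + 1, 0], [-1, 0, x + 1]]) - (-1)·det([[0, 0, 0], [0, x + 1, 0], [0, 0, x + 1]]) + (0)·det([[0, x + 1, 0], [0, 0, 0], [0, -1, x + 1]]) - (0)·det([[0, x + 1, 0], [0, 0, x + 1], [0, -1, 0]]).

Evaluating gives χ_A(x) = x^4 + 4x^3 + 6x^2 + 4x + 1 = (x + 1)^4.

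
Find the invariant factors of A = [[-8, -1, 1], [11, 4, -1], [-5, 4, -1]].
(x - 3)(x + 4)^2

The Jordan structure of A has elementary divisors (x + 4)^2, (x - 3). Arranging the block sizes at each eigenvalue in decreasing order and taking row products gives the invariant factors.

Invariant factors (smallest first, each dividing the next): (x - 3)(x + 4)^2.

Check: the last factor (x - 3)(x + 4)^2 is the minimal polynomial, and the product (x - 3)(x + 4)^2 is the characteristic polynomial.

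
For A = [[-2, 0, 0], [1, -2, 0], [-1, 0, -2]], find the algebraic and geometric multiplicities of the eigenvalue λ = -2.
The characteristic polynomial is (x + 2)^3, so the factor x + 2 appears with exponent 3: the algebraic multiplicity is 3.

rank(A + 2I) = 1, so the eigenspace has dimension 3 - 1 = 2: the geometric multiplicity is 2.

Since 2 < 3, A is not diagonalizable.

algebraic multiplicity 3, geometric multiplicity 2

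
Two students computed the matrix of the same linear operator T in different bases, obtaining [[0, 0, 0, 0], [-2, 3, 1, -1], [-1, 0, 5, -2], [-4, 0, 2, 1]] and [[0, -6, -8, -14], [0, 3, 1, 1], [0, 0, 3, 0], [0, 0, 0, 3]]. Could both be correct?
Two matrices over a field are similar if and only if they have the same invariant factors.

Both A and B have characteristic polynomial x(x - 3)^3 and minimal polynomial x(x - 3)^2. Computing further, both have invariant factors x - 3, x(x - 3)^2. Hence A and B are similar.

Yes.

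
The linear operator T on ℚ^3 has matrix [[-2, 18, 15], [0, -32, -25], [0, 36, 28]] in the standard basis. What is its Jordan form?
The characteristic polynomial is det(xI - A) = (x + 2)^3, so the eigenvalues are -2 (algebraic multiplicity 3).

For λ = -2: rank(A + 2I) = 1, rank((A + 2I)^2) = 0. The eigenspace has dimension 3 - 1 = 2, so there are 2 Jordan blocks; the rank sequence gives block sizes [2, 1].

Assembling the blocks gives the Jordan form J above.

J = [[-2, 1, 0], [0, -2, 0], [0, 0, -2]]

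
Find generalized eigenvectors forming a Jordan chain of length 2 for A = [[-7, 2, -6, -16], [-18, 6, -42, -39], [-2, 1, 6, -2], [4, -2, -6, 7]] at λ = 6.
We seek v_1 ∈ ker((A - 6I)^2) \ ker(A - 6I), then set v_{i+1} = (A - 6I) v_i.

One such chain is v_1 = [[0, 1, 0, 0]]^T, v_2 = [[2, 0, 1, -2]]^T. Check: (A - 6I) v_2 = [[0, 0, 0, 0]]^T = 0.

v_1 = [[0, 1, 0, 0]]^T, v_2 = [[2, 0, 1, -2]]^T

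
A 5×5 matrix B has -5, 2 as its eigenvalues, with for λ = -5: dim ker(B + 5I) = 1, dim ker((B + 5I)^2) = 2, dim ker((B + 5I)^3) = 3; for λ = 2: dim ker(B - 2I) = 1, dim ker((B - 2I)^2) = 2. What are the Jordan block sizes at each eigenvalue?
Jordan blocks: (-5, 3), (2, 2)

λ = -5: successive nullity increments [1, 1, 1] count blocks of size ≥ k; block sizes are [3].
λ = 2: successive nullity increments [1, 1] count blocks of size ≥ k; block sizes are [2].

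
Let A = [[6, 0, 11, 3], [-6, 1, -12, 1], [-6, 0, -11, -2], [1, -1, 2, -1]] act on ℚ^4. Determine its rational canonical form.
The invariant factors of A (the non-unit diagonal entries of the Smith normal form of xI - A over ℚ[x]) are (x + 5)(x^3 + x + 1), each dividing the next. The characteristic polynomial is their product, (x + 5)(x^3 + x + 1).

The rational canonical form is the block-diagonal matrix of companion matrices C(f_i):
R = [[0, 0, 0, -5], [1, 0, 0, -6], [0, 1, 0, -1], [0, 0, 1, -5]].

Note the characteristic polynomial does not split into linear factors over ℚ, so A has no Jordan form over ℚ; the rational canonical form exists over any field.

R = [[0, 0, 0, -5], [1, 0, 0, -6], [0, 1, 0, -1], [0, 0, 1, -5]]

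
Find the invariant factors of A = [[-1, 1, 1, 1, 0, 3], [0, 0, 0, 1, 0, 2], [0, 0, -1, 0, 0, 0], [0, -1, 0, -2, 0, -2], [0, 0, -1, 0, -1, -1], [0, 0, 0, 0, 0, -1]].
The Jordan structure of A has elementary divisors (x + 1)^2, (x + 1)^2, (x + 1), (x + 1). Arranging the block sizes at each eigenvalue in decreasing order and taking row products gives the invariant factors.

Invariant factors (smallest first, each dividing the next): x + 1, x + 1, (x + 1)^2, (x + 1)^2.

Check: the last factor (x + 1)^2 is the minimal polynomial, and the product (x + 1)^6 is the characteristic polynomial.

x + 1, x + 1, (x + 1)^2, (x + 1)^2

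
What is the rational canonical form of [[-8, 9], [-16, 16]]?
R = [[0, -16], [1, 8]]

The invariant factors of A (the non-unit diagonal entries of the Smith normal form of xI - A over ℚ[x]) are (x - 4)^2, each dividing the next. The characteristic polynomial is their product, (x - 4)^2.

The rational canonical form is the block-diagonal matrix of companion matrices C(f_i):
R = [[0, -16], [1, 8]].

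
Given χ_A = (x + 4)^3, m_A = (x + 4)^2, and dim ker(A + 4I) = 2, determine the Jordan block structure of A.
λ = -4: algebraic multiplicity 3 (exponent in χ_A), largest block size 2 (exponent in m_A), 2 blocks (geometric multiplicity). These force block sizes [2, 1].

Jordan blocks: (-4, 2), (-4, 1)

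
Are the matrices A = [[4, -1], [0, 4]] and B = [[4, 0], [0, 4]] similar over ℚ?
Both have characteristic polynomial (x - 4)^2, but the minimal polynomial of A is (x - 4)^2 while the minimal polynomial of B is x - 4. The minimal polynomial is a similarity invariant, so A and B are not similar.

No.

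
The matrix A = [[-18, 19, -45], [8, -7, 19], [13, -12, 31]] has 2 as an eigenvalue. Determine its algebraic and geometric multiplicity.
algebraic multiplicity 3, geometric multiplicity 1

The characteristic polynomial is (x - 2)^3, so the factor x - 2 appears with exponent 3: the algebraic multiplicity is 3.

rank(A - 2I) = 2, so the eigenspace has dimension 3 - 2 = 1: the geometric multiplicity is 1.

Since 1 < 3, A is not diagonalizable.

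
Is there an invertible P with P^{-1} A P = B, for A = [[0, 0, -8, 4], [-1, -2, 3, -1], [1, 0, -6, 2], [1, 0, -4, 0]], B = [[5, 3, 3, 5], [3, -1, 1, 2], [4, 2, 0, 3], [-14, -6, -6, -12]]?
Two matrices over a field are similar if and only if they have the same invariant factors.

Both A and B have characteristic polynomial (x + 2)^4 and minimal polynomial (x + 2)^2. Computing further, both have invariant factors (x + 2)^2, (x + 2)^2. Hence A and B are similar.

Yes.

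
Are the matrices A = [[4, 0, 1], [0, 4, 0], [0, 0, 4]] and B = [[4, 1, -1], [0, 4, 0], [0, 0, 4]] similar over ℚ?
Yes.

Two matrices over a field are similar if and only if they have the same invariant factors.

Both A and B have characteristic polynomial (x - 4)^3 and minimal polynomial (x - 4)^2. Computing further, both have invariant factors x - 4, (x - 4)^2. Hence A and B are similar.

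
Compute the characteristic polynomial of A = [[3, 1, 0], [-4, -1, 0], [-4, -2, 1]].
xI - A = [[x - 3, -1, 0], [4, x + 1, 0], [4, 2, x - 1]].

Expanding det(xI - A) along the first row:
det(xI - A) = + (x - 3)·det([[x + 1, 0], [2, x - 1]]) - (-1)·det([[4, 0], [4, x - 1]]) + (0)·det([[4, x + 1], [4, 2]]).

Evaluating gives χ_A(x) = x^3 - 3x^2 + 3x - 1 = (x - 1)^3.

χ_A(x) = (x - 1)^3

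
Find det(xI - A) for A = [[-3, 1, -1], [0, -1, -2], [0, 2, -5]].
χ_A(x) = (x + 3)^3

xI - A = [[x + 3, -1, 1], [0, x + 1, 2], [0, -2, x + 5]].

Expanding det(xI - A) along the first row:
det(xI - A) = + (x + 3)·det([[x + 1, 2], [-2, x + 5]]) - (-1)·det([[0, 2], [0, x + 5]]) + (1)·det([[0, x + 1], [0, -2]]).

Evaluating gives χ_A(x) = x^3 + 9x^2 + 27x + 27 = (x + 3)^3.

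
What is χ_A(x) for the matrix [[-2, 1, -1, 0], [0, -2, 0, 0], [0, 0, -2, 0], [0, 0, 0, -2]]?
χ_A(x) = (x + 2)^4

xI - A = [[x + 2, -1, 1, 0], [0, x + 2, 0, 0], [0, 0, x + 2, 0], [0, 0, 0, x + 2]].

Expanding det(xI - A) along the first row:
det(xI - A) = + (x + 2)·det([[x + 2, 0, 0], [0, x + 2, 0], [0, 0, x + 2]]) - (-1)·det([[0, 0, 0], [0, x + 2, 0], [0, 0, x + 2]]) + (1)·det([[0, x + 2, 0], [0, 0, 0], [0, 0, x + 2]]) - (0)·det([[0, x + 2, 0], [0, 0, x + 2], [0, 0, 0]]).

Evaluating gives χ_A(x) = x^4 + 8x^3 + 24x^2 + 32x + 16 = (x + 2)^4.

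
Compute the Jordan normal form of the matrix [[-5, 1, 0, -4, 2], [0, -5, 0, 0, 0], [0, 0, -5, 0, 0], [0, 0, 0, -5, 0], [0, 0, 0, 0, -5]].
J = [[-5, 1, 0, 0, 0], [0, -5, 0, 0, 0], [0, 0, -5, 0, 0], [0, 0, 0, -5, 0], [0, 0, 0, 0, -5]]

The characteristic polynomial is det(xI - A) = (x + 5)^5, so the eigenvalues are -5 (algebraic multiplicity 5).

For λ = -5: rank(A + 5I) = 1, rank((A + 5I)^2) = 0. The eigenspace has dimension 5 - 1 = 4, so there are 4 Jordan blocks; the rank sequence gives block sizes [2, 1, 1, 1].

Assembling the blocks gives the Jordan form J above.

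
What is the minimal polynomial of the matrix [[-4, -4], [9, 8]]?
m_A(x) = (x - 2)^2

The characteristic polynomial factors as (x - 2)^2. The minimal polynomial is ∏(x - λ)^{k_λ} where k_λ is the size of the largest Jordan block at λ.

For λ = 2: rank(A - 2I) = 1, and the largest Jordan block has size 2 (the smallest k with rank((A - 2I)^k) = rank((A - 2I)^(k+1))).

So m_A(x) = (x - 2)^2.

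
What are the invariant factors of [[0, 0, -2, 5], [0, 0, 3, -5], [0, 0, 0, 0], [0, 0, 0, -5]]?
The Jordan structure of A has elementary divisors (x + 5), x^2, x. Arranging the block sizes at each eigenvalue in decreasing order and taking row products gives the invariant factors.

Invariant factors (smallest first, each dividing the next): x, x^2(x + 5).

Check: the last factor x^2(x + 5) is the minimal polynomial, and the product x^3(x + 5) is the characteristic polynomial.

x, x^2(x + 5)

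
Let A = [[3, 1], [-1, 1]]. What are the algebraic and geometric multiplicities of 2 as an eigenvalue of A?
The characteristic polynomial is (x - 2)^2, so the factor x - 2 appears with exponent 2: the algebraic multiplicity is 2.

rank(A - 2I) = 1, so the eigenspace has dimension 2 - 1 = 1: the geometric multiplicity is 1.

Since 1 < 2, A is not diagonalizable.

algebraic multiplicity 2, geometric multiplicity 1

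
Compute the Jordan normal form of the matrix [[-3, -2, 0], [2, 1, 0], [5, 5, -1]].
J = [[-1, 1, 0], [0, -1, 0], [0, 0, -1]]

The characteristic polynomial is det(xI - A) = (x + 1)^3, so the eigenvalues are -1 (algebraic multiplicity 3).

For λ = -1: rank(A + I) = 1, rank((A + I)^2) = 0. The eigenspace has dimension 3 - 1 = 2, so there are 2 Jordan blocks; the rank sequence gives block sizes [2, 1].

Assembling the blocks gives the Jordan form J above.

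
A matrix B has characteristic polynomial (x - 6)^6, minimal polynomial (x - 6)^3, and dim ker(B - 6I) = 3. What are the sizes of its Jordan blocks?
λ = 6: algebraic multiplicity 6 (exponent in χ_B), largest block size 3 (exponent in m_B), 3 blocks (geometric multiplicity). These force block sizes [3, 2, 1].

Jordan blocks: (6, 3), (6, 2), (6, 1)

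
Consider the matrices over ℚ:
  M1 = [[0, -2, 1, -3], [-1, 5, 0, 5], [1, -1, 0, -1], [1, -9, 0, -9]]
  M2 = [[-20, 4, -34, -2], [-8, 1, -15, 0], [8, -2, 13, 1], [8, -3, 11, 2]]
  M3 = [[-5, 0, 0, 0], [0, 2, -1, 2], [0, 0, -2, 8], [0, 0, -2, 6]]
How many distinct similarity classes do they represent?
Characteristic polynomials: χ_{M1} = x^3(x + 4), χ_{M2} = x^3(x + 4), χ_{M3} = (x - 2)^3(x + 5).

{M1, M2}: invariant factors x^3(x + 4).

{M3}: invariant factors x - 2, (x - 2)^2(x + 5).

Matrices are similar if and only if their invariant-factor lists agree; the partition into similarity classes is {M1, M2}, {M3}.

2 classes: {M1, M2}, {M3}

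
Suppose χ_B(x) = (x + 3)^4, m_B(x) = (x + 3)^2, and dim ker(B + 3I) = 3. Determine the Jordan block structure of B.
λ = -3: algebraic multiplicity 4 (exponent in χ_B), largest block size 2 (exponent in m_B), 3 blocks (geometric multiplicity). These force block sizes [2, 1, 1].

Jordan blocks: (-3, 2), (-3, 1), (-3, 1)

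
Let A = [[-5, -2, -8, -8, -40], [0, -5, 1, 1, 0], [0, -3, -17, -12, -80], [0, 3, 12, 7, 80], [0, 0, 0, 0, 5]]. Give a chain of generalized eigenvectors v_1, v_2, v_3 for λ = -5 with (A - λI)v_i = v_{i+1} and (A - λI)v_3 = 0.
We seek v_1 ∈ ker((A + 5I)^3) \ ker((A + 5I)^2), then set v_{i+1} = (A + 5I) v_i.

One such chain is v_1 = [[0, -4, 1, 0, 0]]^T, v_2 = [[0, 1, 0, 0, 0]]^T, v_3 = [[-2, 0, -3, 3, 0]]^T. Check: (A + 5I) v_3 = [[0, 0, 0, 0, 0]]^T = 0.

v_1 = [[0, -4, 1, 0, 0]]^T, v_2 = [[0, 1, 0, 0, 0]]^T, v_3 = [[-2, 0, -3, 3, 0]]^T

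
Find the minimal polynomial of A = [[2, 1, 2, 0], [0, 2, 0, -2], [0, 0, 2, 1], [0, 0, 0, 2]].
m_A(x) = (x - 2)^2

The characteristic polynomial factors as (x - 2)^4. The minimal polynomial is ∏(x - λ)^{k_λ} where k_λ is the size of the largest Jordan block at λ.

For λ = 2: rank(A - 2I) = 2, and the largest Jordan block has size 2 (the smallest k with rank((A - 2I)^k) = rank((A - 2I)^(k+1))).

So m_A(x) = (x - 2)^2.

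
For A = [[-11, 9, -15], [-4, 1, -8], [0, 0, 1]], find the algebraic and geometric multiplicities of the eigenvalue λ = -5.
The characteristic polynomial is (x - 1)(x + 5)^2, so the factor x + 5 appears with exponent 2: the algebraic multiplicity is 2.

rank(A + 5I) = 2, so the eigenspace has dimension 3 - 2 = 1: the geometric multiplicity is 1.

Since 1 < 2, A is not diagonalizable.

algebraic multiplicity 2, geometric multiplicity 1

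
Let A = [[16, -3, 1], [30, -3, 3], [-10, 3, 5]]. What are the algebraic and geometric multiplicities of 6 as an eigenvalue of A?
The characteristic polynomial is (x - 6)^3, so the factor x - 6 appears with exponent 3: the algebraic multiplicity is 3.

rank(A - 6I) = 1, so the eigenspace has dimension 3 - 1 = 2: the geometric multiplicity is 2.

Since 2 < 3, A is not diagonalizable.

algebraic multiplicity 3, geometric multiplicity 2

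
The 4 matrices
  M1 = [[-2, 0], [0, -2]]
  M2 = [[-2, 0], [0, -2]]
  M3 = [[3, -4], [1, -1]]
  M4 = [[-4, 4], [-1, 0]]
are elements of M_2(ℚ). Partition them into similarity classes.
3 classes: {M1, M2}, {M3}, {M4}

Characteristic polynomials: χ_{M1} = (x + 2)^2, χ_{M2} = (x + 2)^2, χ_{M3} = (x - 1)^2, χ_{M4} = (x + 2)^2.

{M1, M2}: invariant factors x + 2, x + 2.

{M3}: invariant factors (x - 1)^2.

{M4}: invariant factors (x + 2)^2.

Matrices are similar if and only if their invariant-factor lists agree; the partition into similarity classes is {M1, M2}, {M3}, {M4}.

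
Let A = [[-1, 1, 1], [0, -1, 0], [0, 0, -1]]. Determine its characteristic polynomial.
xI - A = [[x + 1, -1, -1], [0, x + 1, 0], [0, 0, x + 1]].

Expanding det(xI - A) along the first row:
det(xI - A) = + (x + 1)·det([[x + 1, 0], [0, x + 1]]) - (-1)·det([[0, 0], [0, x + 1]]) + (-1)·det([[0, x + 1], [0, 0]]).

Evaluating gives χ_A(x) = x^3 + 3x^2 + 3x + 1 = (x + 1)^3.

χ_A(x) = (x + 1)^3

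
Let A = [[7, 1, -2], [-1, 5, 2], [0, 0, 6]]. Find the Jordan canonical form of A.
The characteristic polynomial is det(xI - A) = (x - 6)^3, so the eigenvalues are 6 (algebraic multiplicity 3).

For λ = 6: rank(A - 6I) = 1, rank((A - 6I)^2) = 0. The eigenspace has dimension 3 - 1 = 2, so there are 2 Jordan blocks; the rank sequence gives block sizes [2, 1].

Assembling the blocks gives the Jordan form J above.

J = [[6, 1, 0], [0, 6, 0], [0, 0, 6]]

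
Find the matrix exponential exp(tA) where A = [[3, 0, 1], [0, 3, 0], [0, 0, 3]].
e^{tA} = [[e^{3*t}, 0, t*e^{3*t}], [0, e^{3*t}, 0], [0, 0, e^{3*t}]]

A has Jordan form J = [[3, 1, 0], [0, 3, 0], [0, 0, 3]] with A = PJP^{-1}, so e^{tA} = P e^{tJ} P^{-1}.

For a Jordan block J_k(λ), e^{tJ_k(λ)} = e^{λt} · (I + tN + t^2 N^2/2! + ... + t^{k-1} N^{k-1}/(k-1)!) where N is the nilpotent superdiagonal part.

Assembling the blocks and conjugating back gives the entries of e^{tA} as shown above.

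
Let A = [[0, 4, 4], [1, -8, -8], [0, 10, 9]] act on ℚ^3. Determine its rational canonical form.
The invariant factors of A (the non-unit diagonal entries of the Smith normal form of xI - A over ℚ[x]) are (x - 1)(x^2 + 4), each dividing the next. The characteristic polynomial is their product, (x - 1)(x^2 + 4).

The rational canonical form is the block-diagonal matrix of companion matrices C(f_i):
R = [[0, 0, 4], [1, 0, -4], [0, 1, 1]].

Note the characteristic polynomial does not split into linear factors over ℚ, so A has no Jordan form over ℚ; the rational canonical form exists over any field.

R = [[0, 0, 4], [1, 0, -4], [0, 1, 1]]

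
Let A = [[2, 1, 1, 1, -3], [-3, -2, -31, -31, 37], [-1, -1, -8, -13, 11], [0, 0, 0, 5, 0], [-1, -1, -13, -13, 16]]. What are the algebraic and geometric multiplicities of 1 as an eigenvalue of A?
The characteristic polynomial is (x - 5)^2(x - 1)^3, so the factor x - 1 appears with exponent 3: the algebraic multiplicity is 3.

rank(A - I) = 3, so the eigenspace has dimension 5 - 3 = 2: the geometric multiplicity is 2.

Since 2 < 3, A is not diagonalizable.

algebraic multiplicity 3, geometric multiplicity 2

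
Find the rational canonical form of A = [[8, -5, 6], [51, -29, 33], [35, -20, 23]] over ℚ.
The invariant factors of A (the non-unit diagonal entries of the Smith normal form of xI - A over ℚ[x]) are (x + 2)(x^2 - 4x - 2), each dividing the next. The characteristic polynomial is their product, (x + 2)(x^2 - 4x - 2).

The rational canonical form is the block-diagonal matrix of companion matrices C(f_i):
R = [[0, 0, 4], [1, 0, 10], [0, 1, 2]].

Note the characteristic polynomial does not split into linear factors over ℚ, so A has no Jordan form over ℚ; the rational canonical form exists over any field.

R = [[0, 0, 4], [1, 0, 10], [0, 1, 2]]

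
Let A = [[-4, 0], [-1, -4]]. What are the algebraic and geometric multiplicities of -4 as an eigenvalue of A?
The characteristic polynomial is (x + 4)^2, so the factor x + 4 appears with exponent 2: the algebraic multiplicity is 2.

rank(A + 4I) = 1, so the eigenspace has dimension 2 - 1 = 1: the geometric multiplicity is 1.

Since 1 < 2, A is not diagonalizable.

algebraic multiplicity 2, geometric multiplicity 1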